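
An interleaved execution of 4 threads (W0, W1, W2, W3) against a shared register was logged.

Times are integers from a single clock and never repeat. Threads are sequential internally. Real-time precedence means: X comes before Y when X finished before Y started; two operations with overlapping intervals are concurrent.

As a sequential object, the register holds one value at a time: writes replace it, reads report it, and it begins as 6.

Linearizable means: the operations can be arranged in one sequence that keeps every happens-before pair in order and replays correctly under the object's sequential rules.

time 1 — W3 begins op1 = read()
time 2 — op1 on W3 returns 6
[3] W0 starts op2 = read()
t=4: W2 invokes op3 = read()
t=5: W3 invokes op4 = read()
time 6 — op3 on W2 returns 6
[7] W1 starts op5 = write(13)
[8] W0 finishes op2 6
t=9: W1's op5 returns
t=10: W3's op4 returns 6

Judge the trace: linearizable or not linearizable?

witness order: op1, op2, op3, op4, op5
after step 1 (op1 read() → 6): value 6
after step 2 (op2 read() → 6): value 6
after step 3 (op3 read() → 6): value 6
after step 4 (op4 read() → 6): value 6
after step 5 (op5 write(13)): value 13

linearizable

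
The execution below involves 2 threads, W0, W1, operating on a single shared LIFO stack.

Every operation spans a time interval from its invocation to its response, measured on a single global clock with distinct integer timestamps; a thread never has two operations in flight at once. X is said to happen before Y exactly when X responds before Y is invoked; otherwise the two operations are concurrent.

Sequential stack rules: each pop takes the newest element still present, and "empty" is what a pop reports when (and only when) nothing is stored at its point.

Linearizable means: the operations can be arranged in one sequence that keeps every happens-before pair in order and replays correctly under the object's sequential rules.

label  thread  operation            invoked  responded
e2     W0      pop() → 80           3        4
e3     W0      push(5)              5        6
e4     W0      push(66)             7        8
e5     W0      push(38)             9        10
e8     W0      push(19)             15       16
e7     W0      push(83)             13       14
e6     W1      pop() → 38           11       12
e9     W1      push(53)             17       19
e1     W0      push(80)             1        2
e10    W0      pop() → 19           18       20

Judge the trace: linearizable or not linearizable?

linearizable

a witness: e1, e2, e3, e4, e5, e6, e7, e8, e10, e9
after step 1 (e1 push(80)): stack <80>
after step 2 (e2 pop() → 80): stack <>
after step 3 (e3 push(5)): stack <5>
after step 4 (e4 push(66)): stack <5,66>
after step 5 (e5 push(38)): stack <5,66,38>
after step 6 (e6 pop() → 38): stack <5,66>
after step 7 (e7 push(83)): stack <5,66,83>
after step 8 (e8 push(19)): stack <5,66,83,19>
after step 9 (e10 pop() → 19): stack <5,66,83>
after step 10 (e9 push(53)): stack <5,66,83,53>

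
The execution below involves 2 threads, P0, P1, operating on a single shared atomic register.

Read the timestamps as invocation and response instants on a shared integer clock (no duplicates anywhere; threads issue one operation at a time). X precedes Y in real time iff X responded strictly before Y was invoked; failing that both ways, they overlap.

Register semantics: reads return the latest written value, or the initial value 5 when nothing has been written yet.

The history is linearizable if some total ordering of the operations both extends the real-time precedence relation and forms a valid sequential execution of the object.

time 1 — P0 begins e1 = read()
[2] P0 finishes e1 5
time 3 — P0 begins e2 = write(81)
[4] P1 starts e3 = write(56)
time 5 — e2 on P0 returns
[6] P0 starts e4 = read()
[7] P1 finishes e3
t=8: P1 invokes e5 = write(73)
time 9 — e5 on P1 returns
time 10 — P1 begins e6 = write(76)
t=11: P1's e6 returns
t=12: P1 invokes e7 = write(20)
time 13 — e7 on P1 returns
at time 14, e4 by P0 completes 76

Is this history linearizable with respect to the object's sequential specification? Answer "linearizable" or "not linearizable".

linearizable

witness order: e1, e2, e3, e5, e6, e4, e7
after step 1 (e1 read() → 5): value 5
after step 2 (e2 write(81)): value 81
after step 3 (e3 write(56)): value 56
after step 4 (e5 write(73)): value 73
after step 5 (e6 write(76)): value 76
after step 6 (e4 read() → 76): value 76
after step 7 (e7 write(20)): value 20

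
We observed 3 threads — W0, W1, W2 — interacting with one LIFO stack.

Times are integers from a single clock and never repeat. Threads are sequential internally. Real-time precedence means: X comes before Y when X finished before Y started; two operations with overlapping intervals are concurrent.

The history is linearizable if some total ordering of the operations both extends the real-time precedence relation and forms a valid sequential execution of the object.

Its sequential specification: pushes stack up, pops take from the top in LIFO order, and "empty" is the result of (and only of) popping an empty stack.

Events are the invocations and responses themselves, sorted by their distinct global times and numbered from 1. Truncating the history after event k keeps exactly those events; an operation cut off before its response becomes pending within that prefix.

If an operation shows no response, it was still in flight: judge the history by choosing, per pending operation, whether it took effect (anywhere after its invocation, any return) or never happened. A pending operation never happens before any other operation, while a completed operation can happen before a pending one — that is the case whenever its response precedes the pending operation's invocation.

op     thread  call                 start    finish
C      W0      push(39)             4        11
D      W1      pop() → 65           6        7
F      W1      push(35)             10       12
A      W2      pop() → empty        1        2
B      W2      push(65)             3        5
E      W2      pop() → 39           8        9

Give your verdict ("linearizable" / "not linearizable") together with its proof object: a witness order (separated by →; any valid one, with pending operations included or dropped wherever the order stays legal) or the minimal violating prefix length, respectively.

linearizable — witness: A → B → D → C → E → F

1. A pop() → empty, leaving stack <>
2. B push(65), leaving stack <65>
3. D pop() → 65, leaving stack <>
4. C push(39), leaving stack <39>
5. E pop() → 39, leaving stack <>
6. F push(35), leaving stack <35>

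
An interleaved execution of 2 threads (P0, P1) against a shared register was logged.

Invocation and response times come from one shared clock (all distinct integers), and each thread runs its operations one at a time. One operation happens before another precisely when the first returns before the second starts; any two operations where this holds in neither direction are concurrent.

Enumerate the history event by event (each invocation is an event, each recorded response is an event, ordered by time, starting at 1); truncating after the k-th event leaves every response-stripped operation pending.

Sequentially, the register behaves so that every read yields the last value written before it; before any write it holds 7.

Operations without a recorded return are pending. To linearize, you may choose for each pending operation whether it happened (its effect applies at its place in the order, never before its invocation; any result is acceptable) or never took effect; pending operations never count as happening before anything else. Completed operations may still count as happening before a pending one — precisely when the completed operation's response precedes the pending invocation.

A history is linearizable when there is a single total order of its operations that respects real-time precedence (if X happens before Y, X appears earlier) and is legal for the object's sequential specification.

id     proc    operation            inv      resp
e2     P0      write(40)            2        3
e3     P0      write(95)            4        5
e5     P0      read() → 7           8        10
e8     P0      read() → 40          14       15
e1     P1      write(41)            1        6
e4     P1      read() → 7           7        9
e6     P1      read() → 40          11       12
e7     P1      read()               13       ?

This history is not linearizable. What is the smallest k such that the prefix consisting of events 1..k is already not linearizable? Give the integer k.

9

a valid linearization of events 1..8 exists, for instance e1, e2, e3:
1. e1 write(41), leaving value 41
2. e2 write(40), leaving value 40
3. e3 write(95), leaving value 95
adding event 9 (e4 responds at 9) leaves no legal real-time order
including or dropping the 1 pending operation (e5) in any combination fails
e.g. e1, e2, e3, e4 (pending dropped): illegal at step 4, since e4 read() → 7 cannot apply there
e.g. e2, e1, e3, e4 (pending dropped): illegal at step 4, since e4 read() → 7 cannot apply there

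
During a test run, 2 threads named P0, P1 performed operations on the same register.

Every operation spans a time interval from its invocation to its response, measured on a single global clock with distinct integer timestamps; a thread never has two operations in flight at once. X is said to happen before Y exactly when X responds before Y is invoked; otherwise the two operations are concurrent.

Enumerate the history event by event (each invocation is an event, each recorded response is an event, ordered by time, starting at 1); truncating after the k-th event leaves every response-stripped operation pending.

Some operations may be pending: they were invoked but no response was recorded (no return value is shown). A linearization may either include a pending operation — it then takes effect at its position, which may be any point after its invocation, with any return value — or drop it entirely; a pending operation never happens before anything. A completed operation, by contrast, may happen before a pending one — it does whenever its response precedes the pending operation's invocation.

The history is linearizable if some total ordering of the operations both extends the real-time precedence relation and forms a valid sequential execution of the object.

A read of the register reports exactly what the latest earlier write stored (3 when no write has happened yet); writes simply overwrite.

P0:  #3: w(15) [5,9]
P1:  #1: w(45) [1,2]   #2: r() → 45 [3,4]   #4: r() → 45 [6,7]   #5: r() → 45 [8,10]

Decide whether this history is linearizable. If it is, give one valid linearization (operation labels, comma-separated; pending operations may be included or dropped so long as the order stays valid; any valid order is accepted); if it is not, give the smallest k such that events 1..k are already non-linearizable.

1. #1 w(45), leaving value 45
2. #2 r() → 45, leaving value 45
3. #4 r() → 45, leaving value 45
4. #5 r() → 45, leaving value 45
5. #3 w(15), leaving value 15

linearizable — witness: #1, #2, #4, #5, #3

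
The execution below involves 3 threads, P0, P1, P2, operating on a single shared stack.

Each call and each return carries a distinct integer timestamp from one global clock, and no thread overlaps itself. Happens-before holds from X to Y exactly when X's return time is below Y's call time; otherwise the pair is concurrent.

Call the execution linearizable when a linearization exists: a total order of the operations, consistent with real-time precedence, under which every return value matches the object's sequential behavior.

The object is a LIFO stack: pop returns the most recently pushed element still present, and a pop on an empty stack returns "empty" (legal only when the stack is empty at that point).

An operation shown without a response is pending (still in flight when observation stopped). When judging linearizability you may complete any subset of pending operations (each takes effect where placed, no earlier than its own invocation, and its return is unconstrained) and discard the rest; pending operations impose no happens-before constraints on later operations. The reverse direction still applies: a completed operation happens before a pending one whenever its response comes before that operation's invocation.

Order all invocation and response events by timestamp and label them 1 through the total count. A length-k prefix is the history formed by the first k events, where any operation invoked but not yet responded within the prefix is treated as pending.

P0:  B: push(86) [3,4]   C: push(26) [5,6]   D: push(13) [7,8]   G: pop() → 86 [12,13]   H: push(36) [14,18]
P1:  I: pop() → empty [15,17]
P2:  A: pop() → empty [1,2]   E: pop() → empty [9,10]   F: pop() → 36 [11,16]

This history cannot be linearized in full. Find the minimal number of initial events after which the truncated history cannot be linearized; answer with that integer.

one valid order for events 1..9 is A, B, C, D:
step 1: A pop() → empty — stack <>
step 2: B push(86) — stack <86>
step 3: C push(26) — stack <86,26>
step 4: D push(13) — stack <86,26,13>
once event 10 joins (E's response, time 10), exhaustive search finds no witness
e.g. A, B, C, D, E: illegal at step 5, since E pop() → empty cannot apply there

10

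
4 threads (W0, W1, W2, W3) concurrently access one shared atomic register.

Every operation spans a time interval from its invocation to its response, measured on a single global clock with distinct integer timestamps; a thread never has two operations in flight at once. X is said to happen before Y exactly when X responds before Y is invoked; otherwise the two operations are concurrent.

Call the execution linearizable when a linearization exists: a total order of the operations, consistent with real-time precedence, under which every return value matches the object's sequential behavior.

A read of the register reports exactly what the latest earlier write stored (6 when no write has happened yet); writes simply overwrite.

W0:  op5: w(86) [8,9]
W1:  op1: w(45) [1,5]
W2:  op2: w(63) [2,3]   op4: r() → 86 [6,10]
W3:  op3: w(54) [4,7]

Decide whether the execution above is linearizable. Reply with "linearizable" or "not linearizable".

linearizable

a witness: op1, op2, op3, op5, op4
after step 1 (op1 w(45)): value 45
after step 2 (op2 w(63)): value 63
after step 3 (op3 w(54)): value 54
after step 4 (op5 w(86)): value 86
after step 5 (op4 r() → 86): value 86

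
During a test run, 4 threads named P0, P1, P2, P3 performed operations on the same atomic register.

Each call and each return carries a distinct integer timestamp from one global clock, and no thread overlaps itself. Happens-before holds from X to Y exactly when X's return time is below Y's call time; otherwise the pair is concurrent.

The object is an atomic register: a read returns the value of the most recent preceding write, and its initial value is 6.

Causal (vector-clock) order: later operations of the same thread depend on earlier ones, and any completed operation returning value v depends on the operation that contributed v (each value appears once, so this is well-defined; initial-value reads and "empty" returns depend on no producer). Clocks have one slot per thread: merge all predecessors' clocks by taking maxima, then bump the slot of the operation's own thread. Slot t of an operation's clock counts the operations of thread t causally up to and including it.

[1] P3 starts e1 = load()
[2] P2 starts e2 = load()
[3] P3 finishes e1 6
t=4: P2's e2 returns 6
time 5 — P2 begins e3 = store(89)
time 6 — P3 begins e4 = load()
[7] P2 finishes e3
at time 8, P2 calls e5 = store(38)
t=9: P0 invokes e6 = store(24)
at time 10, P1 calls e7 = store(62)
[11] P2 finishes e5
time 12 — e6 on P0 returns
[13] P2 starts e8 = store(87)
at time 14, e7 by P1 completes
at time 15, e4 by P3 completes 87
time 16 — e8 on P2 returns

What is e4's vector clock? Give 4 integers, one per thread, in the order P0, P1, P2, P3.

VC(e1, invoked at 1): no causal predecessors; +1 on P3 → (0, 0, 0, 1)
VC(e2, invoked at 2): no causal predecessors; +1 on P2 → (0, 0, 1, 0)
VC(e7, invoked at 10): no causal predecessors; +1 on P1 → (0, 1, 0, 0)
VC(e6, invoked at 9): no causal predecessors; +1 on P0 → (1, 0, 0, 0)
from VC(e2)=(0, 0, 1, 0), e3 (invoked 5) maxes components and bumps P2 → (0, 0, 2, 0)
from VC(e3)=(0, 0, 2, 0), e5 (invoked 8) maxes components and bumps P2 → (0, 0, 3, 0)
from VC(e5)=(0, 0, 3, 0), e8 (invoked 13) maxes components and bumps P2 → (0, 0, 4, 0)
from VC(e1)=(0, 0, 0, 1), VC(e8)=(0, 0, 4, 0), e4 (invoked 6) maxes components and bumps P3 → (0, 0, 4, 2)
target: VC(e4) = (0, 0, 4, 2)

(0, 0, 4, 2)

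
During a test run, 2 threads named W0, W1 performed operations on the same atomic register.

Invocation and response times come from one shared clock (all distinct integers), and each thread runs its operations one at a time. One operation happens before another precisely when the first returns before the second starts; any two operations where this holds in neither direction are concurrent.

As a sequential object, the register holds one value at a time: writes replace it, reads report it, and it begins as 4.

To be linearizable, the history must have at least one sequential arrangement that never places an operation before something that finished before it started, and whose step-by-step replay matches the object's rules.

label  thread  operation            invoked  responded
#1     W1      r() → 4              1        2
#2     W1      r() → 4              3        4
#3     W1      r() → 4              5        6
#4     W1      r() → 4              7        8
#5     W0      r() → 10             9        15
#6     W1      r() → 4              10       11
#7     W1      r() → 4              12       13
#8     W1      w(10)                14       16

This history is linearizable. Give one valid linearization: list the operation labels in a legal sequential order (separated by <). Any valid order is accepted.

#1 < #2 < #3 < #4 < #6 < #7 < #8 < #5

after step 1 (#1 r() → 4): value 4
after step 2 (#2 r() → 4): value 4
after step 3 (#3 r() → 4): value 4
after step 4 (#4 r() → 4): value 4
after step 5 (#6 r() → 4): value 4
after step 6 (#7 r() → 4): value 4
after step 7 (#8 w(10)): value 10
after step 8 (#5 r() → 10): value 10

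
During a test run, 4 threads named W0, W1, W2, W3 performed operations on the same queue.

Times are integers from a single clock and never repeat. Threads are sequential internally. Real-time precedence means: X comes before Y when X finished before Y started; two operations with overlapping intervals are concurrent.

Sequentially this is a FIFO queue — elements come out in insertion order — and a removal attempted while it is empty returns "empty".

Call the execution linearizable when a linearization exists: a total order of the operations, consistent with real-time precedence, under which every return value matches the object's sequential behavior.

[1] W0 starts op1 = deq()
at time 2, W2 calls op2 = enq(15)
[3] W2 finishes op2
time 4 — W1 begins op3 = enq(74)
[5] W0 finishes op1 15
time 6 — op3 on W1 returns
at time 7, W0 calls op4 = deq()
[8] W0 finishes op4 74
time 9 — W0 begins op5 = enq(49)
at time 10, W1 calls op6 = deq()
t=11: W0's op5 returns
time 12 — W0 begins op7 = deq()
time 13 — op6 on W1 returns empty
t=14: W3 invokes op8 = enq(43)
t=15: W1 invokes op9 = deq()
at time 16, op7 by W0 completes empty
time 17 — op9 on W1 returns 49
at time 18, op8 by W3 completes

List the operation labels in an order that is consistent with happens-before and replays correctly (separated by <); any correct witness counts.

op2 < op1 < op3 < op4 < op6 < op5 < op9 < op7 < op8

1. op2 enq(15), leaving queue <15>
2. op1 deq() → 15, leaving queue <>
3. op3 enq(74), leaving queue <74>
4. op4 deq() → 74, leaving queue <>
5. op6 deq() → empty, leaving queue <>
6. op5 enq(49), leaving queue <49>
7. op9 deq() → 49, leaving queue <>
8. op7 deq() → empty, leaving queue <>
9. op8 enq(43), leaving queue <43>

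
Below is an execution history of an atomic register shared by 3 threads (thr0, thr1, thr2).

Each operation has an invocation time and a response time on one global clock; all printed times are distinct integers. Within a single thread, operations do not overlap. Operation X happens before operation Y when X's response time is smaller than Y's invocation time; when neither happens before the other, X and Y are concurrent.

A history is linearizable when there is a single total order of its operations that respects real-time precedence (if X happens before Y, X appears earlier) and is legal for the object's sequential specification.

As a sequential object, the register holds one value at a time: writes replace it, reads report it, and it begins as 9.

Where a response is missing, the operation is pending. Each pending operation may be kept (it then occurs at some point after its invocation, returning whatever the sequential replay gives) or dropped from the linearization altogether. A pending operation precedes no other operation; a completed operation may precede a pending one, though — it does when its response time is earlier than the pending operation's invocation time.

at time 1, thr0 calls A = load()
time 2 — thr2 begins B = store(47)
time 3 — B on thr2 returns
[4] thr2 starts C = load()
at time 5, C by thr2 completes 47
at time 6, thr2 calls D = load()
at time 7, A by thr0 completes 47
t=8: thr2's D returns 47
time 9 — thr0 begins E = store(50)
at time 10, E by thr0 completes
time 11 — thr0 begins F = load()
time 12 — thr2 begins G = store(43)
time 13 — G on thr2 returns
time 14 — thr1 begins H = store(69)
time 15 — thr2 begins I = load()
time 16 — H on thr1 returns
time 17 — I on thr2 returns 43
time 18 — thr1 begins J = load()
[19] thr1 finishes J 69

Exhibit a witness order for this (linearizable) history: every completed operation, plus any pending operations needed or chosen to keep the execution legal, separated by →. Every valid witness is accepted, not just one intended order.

step 1: B store(47) — value 47
step 2: A load() → 47 — value 47
step 3: C load() → 47 — value 47
step 4: D load() → 47 — value 47
step 5: E store(50) — value 50
step 6: F load() (pending, included) — value 50
step 7: G store(43) — value 43
step 8: I load() → 43 — value 43
step 9: H store(69) — value 69
step 10: J load() → 69 — value 69

B → A → C → D → E → F → G → I → H → J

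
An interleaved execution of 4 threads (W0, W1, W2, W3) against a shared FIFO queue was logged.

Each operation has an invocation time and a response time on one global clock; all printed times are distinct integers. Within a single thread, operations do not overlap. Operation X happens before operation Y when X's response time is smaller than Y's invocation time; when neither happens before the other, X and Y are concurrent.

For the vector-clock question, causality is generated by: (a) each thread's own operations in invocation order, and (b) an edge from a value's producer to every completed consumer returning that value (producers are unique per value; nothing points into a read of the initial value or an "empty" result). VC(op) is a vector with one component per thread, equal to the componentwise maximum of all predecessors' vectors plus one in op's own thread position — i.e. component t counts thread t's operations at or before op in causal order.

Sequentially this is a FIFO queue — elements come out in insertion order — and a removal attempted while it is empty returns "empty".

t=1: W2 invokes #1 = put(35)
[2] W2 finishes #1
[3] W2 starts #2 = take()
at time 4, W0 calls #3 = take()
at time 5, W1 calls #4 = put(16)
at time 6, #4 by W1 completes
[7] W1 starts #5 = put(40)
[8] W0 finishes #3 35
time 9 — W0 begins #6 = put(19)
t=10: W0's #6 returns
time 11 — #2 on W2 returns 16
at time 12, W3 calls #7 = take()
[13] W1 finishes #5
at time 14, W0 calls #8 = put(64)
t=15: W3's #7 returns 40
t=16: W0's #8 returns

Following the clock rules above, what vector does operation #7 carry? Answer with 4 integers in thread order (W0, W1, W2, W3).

(0, 2, 0, 1)

#1 (invocation 1): nothing precedes it; W2's component alone gives (0, 0, 1, 0)
#4 (invocation 5): nothing precedes it; W1's component alone gives (0, 1, 0, 0)
VC(#5, invoked at 7): max of VC(#4)=(0, 1, 0, 0), then +1 on thread W1 → (0, 2, 0, 0)
VC(#3, invoked at 4): max of VC(#1)=(0, 0, 1, 0), then +1 on thread W0 → (1, 0, 1, 0)
VC(#2, invoked at 3): max of VC(#1)=(0, 0, 1, 0), VC(#4)=(0, 1, 0, 0), then +1 on thread W2 → (0, 1, 2, 0)
VC(#7, invoked at 12): max of VC(#5)=(0, 2, 0, 0), then +1 on thread W3 → (0, 2, 0, 1)
VC(#6, invoked at 9): max of VC(#3)=(1, 0, 1, 0), then +1 on thread W0 → (2, 0, 1, 0)
VC(#8, invoked at 14): max of VC(#6)=(2, 0, 1, 0), then +1 on thread W0 → (3, 0, 1, 0)
target: VC(#7) = (0, 2, 0, 1)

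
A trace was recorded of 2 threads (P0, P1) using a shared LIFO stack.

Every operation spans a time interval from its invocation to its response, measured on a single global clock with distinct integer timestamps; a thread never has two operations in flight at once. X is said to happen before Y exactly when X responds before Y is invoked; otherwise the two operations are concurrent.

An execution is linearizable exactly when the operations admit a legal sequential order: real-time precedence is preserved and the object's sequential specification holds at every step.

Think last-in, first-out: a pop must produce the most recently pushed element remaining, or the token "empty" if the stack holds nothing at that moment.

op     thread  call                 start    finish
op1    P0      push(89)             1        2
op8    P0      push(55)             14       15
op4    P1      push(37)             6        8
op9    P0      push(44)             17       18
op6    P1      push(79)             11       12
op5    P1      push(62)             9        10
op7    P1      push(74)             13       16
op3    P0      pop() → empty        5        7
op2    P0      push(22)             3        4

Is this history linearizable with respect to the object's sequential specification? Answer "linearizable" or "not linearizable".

prefix check: 1..6 passes, 1..7 fails once op3's time-7 response joins
a single order respects real time; the 3 completed LIFO stack operations fail replay along it
no completion choice of the 1 pending operation (op4) rescues it — every subset was tried
sample order op1, op2, op3 (pending dropped) stalls at step 3 — op3 pop() → empty has no legal effect

not linearizable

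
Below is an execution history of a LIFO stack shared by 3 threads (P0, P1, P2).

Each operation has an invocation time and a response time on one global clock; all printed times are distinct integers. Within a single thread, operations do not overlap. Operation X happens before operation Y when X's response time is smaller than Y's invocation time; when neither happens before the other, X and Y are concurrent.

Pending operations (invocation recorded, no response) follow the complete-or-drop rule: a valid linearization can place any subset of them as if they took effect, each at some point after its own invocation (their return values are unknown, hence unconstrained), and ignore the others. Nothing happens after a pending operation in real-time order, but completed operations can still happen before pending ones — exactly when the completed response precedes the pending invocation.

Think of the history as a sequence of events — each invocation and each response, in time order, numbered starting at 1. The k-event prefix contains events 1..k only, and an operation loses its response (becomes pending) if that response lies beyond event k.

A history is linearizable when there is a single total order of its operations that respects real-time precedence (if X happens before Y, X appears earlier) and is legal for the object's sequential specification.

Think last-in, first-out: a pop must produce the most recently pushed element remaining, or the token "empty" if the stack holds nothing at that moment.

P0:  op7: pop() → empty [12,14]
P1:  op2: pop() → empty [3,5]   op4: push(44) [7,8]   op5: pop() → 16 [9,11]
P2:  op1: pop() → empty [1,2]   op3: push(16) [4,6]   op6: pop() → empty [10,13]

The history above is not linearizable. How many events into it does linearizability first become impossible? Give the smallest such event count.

13

one valid order for events 1..12 is op1, op2, op3, op4, op6, op5:
1. op1 pop() → empty, leaving stack <>
2. op2 pop() → empty, leaving stack <>
3. op3 push(16), leaving stack <16>
4. op4 push(44), leaving stack <16,44>
5. op6 pop() (pending, included), leaving stack <16>
6. op5 pop() → 16, leaving stack <>
include event 13 — op6 responding at 13 — and every candidate order breaks
include/drop combinations of the 1 pending operation (op7) were all tried; none helps
take op1, op2, op3, op4, op5, op6 (pending dropped): step 5 already fails, because op5 pop() → 16 cannot occur there
take op1, op2, op3, op4, op6, op5 (pending dropped): step 5 already fails, because op6 pop() → empty cannot occur there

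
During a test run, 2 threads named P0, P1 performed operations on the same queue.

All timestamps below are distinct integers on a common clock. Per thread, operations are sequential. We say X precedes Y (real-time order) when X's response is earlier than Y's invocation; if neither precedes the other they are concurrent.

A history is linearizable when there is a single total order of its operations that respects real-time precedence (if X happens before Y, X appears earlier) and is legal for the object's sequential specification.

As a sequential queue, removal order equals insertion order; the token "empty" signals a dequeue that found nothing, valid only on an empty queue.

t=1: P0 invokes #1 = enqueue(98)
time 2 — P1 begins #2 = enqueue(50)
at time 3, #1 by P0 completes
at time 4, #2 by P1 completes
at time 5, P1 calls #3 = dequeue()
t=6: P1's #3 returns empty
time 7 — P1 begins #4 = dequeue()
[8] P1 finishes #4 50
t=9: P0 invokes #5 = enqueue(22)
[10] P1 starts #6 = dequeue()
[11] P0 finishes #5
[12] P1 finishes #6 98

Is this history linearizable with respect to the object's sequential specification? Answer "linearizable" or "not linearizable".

not linearizable

prefix check: 1..5 passes, 1..6 fails once #3's time-6 response joins
every one of the 2 real-time-consistent orders over 3 completed queue ops fails the sequential spec
take #1, #2, #3: step 3 already fails, because #3 dequeue() → empty cannot occur there
take #2, #1, #3: step 3 already fails, because #3 dequeue() → empty cannot occur there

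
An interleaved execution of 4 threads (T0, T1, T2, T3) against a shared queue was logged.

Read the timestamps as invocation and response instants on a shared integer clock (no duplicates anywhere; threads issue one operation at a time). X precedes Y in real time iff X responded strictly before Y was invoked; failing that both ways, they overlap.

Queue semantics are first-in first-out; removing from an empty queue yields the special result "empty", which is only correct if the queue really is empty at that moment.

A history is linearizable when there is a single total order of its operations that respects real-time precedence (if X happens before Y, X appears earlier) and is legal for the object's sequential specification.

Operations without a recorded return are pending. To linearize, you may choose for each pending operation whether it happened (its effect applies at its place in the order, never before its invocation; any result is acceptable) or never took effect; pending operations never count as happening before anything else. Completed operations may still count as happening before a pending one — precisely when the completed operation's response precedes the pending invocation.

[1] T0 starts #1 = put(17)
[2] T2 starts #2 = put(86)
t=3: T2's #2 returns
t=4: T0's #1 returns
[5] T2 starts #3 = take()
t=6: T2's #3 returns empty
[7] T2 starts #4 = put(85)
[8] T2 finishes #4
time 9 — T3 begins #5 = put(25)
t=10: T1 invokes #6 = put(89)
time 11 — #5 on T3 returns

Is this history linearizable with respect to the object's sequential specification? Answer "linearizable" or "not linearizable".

already the first 6 events (up to #3's response at time 6) admit no linearization; the first 5 still do
no legal order exists: 2 real-time-consistent candidates over 3 completed queue operations, all rejected
sample order #1, #2, #3 stalls at step 3 — #3 take() → empty has no legal effect
sample order #2, #1, #3 stalls at step 3 — #3 take() → empty has no legal effect

not linearizable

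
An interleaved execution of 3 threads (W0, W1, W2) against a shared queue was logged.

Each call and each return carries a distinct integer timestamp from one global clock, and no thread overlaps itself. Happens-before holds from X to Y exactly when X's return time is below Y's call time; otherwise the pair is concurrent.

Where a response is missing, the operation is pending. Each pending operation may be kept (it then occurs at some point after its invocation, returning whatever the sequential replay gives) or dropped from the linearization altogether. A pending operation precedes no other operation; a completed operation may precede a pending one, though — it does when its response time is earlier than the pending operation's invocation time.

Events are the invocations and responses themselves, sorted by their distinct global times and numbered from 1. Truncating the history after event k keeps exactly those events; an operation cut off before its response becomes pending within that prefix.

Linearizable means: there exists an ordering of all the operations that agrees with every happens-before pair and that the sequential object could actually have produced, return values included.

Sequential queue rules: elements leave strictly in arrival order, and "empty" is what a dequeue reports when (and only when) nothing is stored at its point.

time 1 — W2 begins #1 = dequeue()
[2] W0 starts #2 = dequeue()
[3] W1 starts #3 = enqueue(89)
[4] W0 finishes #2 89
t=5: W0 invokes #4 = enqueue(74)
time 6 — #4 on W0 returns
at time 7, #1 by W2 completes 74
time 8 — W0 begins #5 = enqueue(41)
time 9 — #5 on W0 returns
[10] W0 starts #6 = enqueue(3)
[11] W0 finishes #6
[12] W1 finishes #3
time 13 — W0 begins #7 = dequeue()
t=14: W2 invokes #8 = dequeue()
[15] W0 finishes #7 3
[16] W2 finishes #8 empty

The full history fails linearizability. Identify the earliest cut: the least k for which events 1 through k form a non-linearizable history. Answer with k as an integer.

16

events 1..15 are linearizable; a witness order is #3, #2, #4, #1, #5, #6, #8, #7:
step 1: #3 enqueue(89) — queue <89>
step 2: #2 dequeue() → 89 — queue <>
step 3: #4 enqueue(74) — queue <74>
step 4: #1 dequeue() → 74 — queue <>
step 5: #5 enqueue(41) — queue <41>
step 6: #6 enqueue(3) — queue <41,3>
step 7: #8 dequeue() (pending, included) — queue <3>
step 8: #7 dequeue() → 3 — queue <>
include event 16 — #8 responding at 16 — and every candidate order breaks
sample order #1, #2, #3, #4, #5, #6, #7, #8 stalls at step 1 — #1 dequeue() → 74 has no legal effect
sample order #1, #2, #3, #4, #5, #6, #8, #7 stalls at step 1 — #1 dequeue() → 74 has no legal effect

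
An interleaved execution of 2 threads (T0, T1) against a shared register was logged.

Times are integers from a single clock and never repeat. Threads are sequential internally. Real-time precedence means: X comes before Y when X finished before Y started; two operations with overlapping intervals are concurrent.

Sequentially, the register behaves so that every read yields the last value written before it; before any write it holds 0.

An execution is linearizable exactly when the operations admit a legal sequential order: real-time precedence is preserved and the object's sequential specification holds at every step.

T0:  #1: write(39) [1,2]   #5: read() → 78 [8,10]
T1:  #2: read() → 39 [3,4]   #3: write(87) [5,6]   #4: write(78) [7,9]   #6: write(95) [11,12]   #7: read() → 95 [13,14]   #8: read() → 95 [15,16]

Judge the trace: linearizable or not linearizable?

witness order: #1, #2, #3, #4, #5, #6, #7, #8
step 1: #1 write(39) — value 39
step 2: #2 read() → 39 — value 39
step 3: #3 write(87) — value 87
step 4: #4 write(78) — value 78
step 5: #5 read() → 78 — value 78
step 6: #6 write(95) — value 95
step 7: #7 read() → 95 — value 95
step 8: #8 read() → 95 — value 95

linearizable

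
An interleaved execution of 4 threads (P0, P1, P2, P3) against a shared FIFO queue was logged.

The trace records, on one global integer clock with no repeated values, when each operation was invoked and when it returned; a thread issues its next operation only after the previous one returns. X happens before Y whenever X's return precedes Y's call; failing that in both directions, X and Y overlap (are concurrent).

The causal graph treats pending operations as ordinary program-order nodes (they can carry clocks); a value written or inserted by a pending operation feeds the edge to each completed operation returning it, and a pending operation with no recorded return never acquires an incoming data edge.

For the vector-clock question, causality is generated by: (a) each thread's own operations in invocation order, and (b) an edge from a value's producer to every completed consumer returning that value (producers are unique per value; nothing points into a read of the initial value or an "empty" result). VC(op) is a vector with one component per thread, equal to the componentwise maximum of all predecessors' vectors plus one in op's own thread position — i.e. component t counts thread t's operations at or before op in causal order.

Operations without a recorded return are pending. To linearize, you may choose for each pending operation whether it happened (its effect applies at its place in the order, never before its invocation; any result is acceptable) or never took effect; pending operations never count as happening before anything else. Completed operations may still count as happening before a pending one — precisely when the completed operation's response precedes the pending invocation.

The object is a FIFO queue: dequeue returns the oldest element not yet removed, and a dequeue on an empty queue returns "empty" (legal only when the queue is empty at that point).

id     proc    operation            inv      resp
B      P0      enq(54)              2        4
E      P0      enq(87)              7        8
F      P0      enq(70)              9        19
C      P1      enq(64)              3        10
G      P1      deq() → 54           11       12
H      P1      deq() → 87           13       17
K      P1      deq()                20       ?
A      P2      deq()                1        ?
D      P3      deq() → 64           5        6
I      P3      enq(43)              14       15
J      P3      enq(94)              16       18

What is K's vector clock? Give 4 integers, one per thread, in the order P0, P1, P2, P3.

(2, 4, 0, 0)

no predecessors for A (invoked 1): P2 increments from zero → (0, 0, 1, 0)
no predecessors for C (invoked 3): P1 increments from zero → (0, 1, 0, 0)
no predecessors for B (invoked 2): P0 increments from zero → (1, 0, 0, 0)
D, invoked 5, takes VC(C)=(0, 1, 0, 0) under max, adds 1 for P3 → (0, 1, 0, 1)
E, invoked 7, takes VC(B)=(1, 0, 0, 0) under max, adds 1 for P0 → (2, 0, 0, 0)
I, invoked 14, takes VC(D)=(0, 1, 0, 1) under max, adds 1 for P3 → (0, 1, 0, 2)
G, invoked 11, takes VC(B)=(1, 0, 0, 0), VC(C)=(0, 1, 0, 0) under max, adds 1 for P1 → (1, 2, 0, 0)
F, invoked 9, takes VC(E)=(2, 0, 0, 0) under max, adds 1 for P0 → (3, 0, 0, 0)
J, invoked 16, takes VC(I)=(0, 1, 0, 2) under max, adds 1 for P3 → (0, 1, 0, 3)
H, invoked 13, takes VC(E)=(2, 0, 0, 0), VC(G)=(1, 2, 0, 0) under max, adds 1 for P1 → (2, 3, 0, 0)
K, invoked 20, takes VC(H)=(2, 3, 0, 0) under max, adds 1 for P1 → (2, 4, 0, 0)
target: VC(K) = (2, 4, 0, 0)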